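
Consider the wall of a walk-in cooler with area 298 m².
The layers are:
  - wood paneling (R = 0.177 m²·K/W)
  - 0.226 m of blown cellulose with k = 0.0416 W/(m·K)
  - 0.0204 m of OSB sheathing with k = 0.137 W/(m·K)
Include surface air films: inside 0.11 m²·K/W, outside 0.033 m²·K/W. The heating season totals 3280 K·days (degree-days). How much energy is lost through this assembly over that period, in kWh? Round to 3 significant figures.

3970 kWh

0.226/0.0416 = 5.433
0.0204/0.137 = 0.1489
R_total = 0.11 + 0.177 + 5.433 + 0.1489 + 0.033 = 5.902 m²·K/W
E = A × HDD × 24 / R / 1000 = 298 × 3280 × 24 / 5.902 / 1000 = 3975 kWh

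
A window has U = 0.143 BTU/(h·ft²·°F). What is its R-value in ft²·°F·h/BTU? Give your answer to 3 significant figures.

6.99 ft²·°F·h/BTU

R = 1/U = 1/0.143 = 6.993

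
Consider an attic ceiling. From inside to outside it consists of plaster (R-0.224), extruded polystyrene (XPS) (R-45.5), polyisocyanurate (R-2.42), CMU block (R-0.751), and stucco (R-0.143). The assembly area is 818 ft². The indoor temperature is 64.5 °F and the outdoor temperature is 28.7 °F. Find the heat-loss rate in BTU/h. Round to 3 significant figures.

597 BTU/h

R_total = 0.224 + 45.5 + 2.42 + 0.751 + 0.143 = 49.04 ft²·°F·h/BTU
Q = A·ΔT/R = 818 × (64.5 − 28.7) / 49.04 = 597.2 BTU/h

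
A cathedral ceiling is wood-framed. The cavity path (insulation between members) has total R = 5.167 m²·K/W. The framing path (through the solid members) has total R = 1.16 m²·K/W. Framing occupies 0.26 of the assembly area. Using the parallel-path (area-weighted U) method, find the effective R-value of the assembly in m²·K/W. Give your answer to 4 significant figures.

U_eff = 0.74/5.167 + 0.26/1.16 = 0.14322 + 0.22414 = 0.36735
R_eff = 1/U_eff = 2.7222 m²·K/W

2.722 m²·K/W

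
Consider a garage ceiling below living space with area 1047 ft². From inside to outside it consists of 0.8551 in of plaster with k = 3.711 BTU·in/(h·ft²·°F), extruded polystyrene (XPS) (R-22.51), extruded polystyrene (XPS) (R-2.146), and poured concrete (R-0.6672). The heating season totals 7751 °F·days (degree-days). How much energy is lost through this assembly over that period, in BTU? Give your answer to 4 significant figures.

0.8551/3.711 = 0.23042
R_total = 0.23042 + 22.51 + 2.146 + 0.6672 = 25.554 ft²·°F·h/BTU
E = A × HDD × 24 / R = 1047 × 7751 × 24 / 25.554 = 7621900 BTU

7622000 BTU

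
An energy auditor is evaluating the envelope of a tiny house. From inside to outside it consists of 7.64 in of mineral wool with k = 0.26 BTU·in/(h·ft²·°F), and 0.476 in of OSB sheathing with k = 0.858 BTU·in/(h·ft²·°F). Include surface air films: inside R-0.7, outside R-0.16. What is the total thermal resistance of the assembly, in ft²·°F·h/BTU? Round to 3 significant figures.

30.8 ft²·°F·h/BTU

7.64/0.26 = 29.38
0.476/0.858 = 0.5548
R_total = 0.7 + 29.38 + 0.5548 + 0.16 = 30.8 ft²·°F·h/BTU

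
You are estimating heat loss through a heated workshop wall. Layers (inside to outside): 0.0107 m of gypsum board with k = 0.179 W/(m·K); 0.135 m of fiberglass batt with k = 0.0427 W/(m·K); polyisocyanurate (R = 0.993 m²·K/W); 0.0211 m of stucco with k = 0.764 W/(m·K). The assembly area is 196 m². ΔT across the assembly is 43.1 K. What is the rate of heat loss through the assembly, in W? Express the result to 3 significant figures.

0.0107/0.179 = 0.05978
0.135/0.0427 = 3.162
0.0211/0.764 = 0.02762
R_total = 0.05978 + 3.162 + 0.993 + 0.02762 = 4.242 m²·K/W
Q = A·ΔT/R = 196 × 43.1 / 4.242 = 1991 W

1990 W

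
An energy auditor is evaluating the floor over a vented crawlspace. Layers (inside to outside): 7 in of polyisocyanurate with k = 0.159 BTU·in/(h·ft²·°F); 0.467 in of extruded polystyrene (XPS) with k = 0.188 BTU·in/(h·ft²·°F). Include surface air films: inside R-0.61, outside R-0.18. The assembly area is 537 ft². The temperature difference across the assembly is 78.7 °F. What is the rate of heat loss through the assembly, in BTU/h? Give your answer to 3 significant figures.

7/0.159 = 44.03
0.467/0.188 = 2.484
R_total = 0.61 + 44.03 + 2.484 + 0.18 = 47.3 ft²·°F·h/BTU
Q = A·ΔT/R = 537 × 78.7 / 47.3 = 893.5 BTU/h

894 BTU/h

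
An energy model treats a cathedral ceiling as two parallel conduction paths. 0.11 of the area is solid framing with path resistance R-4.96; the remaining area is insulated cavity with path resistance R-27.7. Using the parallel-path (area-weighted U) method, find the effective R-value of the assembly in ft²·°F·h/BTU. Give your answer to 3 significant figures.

18.4 ft²·°F·h/BTU

U_eff = 0.89/27.7 + 0.11/4.96 = 0.03213 + 0.02218 = 0.05431
R_eff = 1/U_eff = 18.41 ft²·°F·h/BTU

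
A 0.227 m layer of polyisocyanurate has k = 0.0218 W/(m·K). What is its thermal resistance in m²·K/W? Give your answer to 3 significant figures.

R = L/k = 0.227/0.0218 = 10.41 m²·K/W

10.4 m²·K/W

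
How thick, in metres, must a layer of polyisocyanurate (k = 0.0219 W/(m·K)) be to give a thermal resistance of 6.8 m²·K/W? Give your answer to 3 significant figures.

0.149 m

L = R·k = 6.8 × 0.0219 = 0.1489 m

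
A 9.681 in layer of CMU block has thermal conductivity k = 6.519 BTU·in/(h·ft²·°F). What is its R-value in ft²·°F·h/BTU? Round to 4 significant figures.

R = L/k = 9.681/6.519 = 1.485 ft²·°F·h/BTU

1.485 ft²·°F·h/BTU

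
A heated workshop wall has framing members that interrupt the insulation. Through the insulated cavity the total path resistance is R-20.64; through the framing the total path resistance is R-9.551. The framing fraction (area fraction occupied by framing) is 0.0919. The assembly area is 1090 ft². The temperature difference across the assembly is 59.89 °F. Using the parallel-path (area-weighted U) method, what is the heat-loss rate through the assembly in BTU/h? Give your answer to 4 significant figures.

3500 BTU/h

U_eff = 0.9081/20.64 + 0.0919/9.551 = 0.043997 + 0.009622 = 0.053619
R_eff = 1/U_eff = 18.65 ft²·°F·h/BTU
Q = 1090 × 59.89 / 18.65 = 3500.3 BTU/h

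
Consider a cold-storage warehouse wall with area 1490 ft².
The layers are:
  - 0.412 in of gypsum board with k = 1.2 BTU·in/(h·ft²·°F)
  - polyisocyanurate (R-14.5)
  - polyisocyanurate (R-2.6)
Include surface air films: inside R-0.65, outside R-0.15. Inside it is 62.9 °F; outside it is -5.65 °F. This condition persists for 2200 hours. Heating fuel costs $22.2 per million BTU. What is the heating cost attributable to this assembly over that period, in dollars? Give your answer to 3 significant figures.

273 dollars

0.412/1.2 = 0.3433
R_total = 0.65 + 0.3433 + 14.5 + 2.6 + 0.15 = 18.24 ft²·°F·h/BTU
Q = 1490 × (62.9 − (-5.65)) / 18.24 = 5599 BTU/h
E = 5599 × 2200 = 12320000 BTU
Cost = 12320000/10⁶ × 22.2 = $273.4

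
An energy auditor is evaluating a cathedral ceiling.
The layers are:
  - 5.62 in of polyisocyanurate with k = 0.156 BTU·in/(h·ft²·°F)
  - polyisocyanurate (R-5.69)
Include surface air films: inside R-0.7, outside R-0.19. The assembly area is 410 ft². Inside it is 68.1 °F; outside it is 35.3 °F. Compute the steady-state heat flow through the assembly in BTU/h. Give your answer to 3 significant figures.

316 BTU/h

5.62/0.156 = 36.03
R_total = 0.7 + 36.03 + 5.69 + 0.19 = 42.61 ft²·°F·h/BTU
Q = A·ΔT/R = 410 × (68.1 − 35.3) / 42.61 = 315.6 BTU/h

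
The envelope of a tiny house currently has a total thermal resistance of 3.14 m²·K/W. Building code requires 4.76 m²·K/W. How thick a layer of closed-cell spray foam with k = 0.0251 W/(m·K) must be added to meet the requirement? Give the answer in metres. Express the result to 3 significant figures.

0.0407 m

ΔR = 4.76 − 3.14 = 1.62 m²·K/W
L = ΔR × k = 1.62 × 0.0251 = 0.04066 m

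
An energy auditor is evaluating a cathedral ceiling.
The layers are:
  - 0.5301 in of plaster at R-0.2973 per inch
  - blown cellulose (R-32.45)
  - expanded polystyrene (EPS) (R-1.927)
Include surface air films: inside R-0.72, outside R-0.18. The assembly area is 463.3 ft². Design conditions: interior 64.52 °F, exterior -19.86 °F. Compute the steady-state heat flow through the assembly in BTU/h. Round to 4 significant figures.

1103 BTU/h

0.5301 × 0.2973 = 0.1576
R_total = 0.72 + 0.1576 + 32.45 + 1.927 + 0.18 = 35.435 ft²·°F·h/BTU
Q = A·ΔT/R = 463.3 × (64.52 − (-19.86)) / 35.435 = 1103.3 BTU/h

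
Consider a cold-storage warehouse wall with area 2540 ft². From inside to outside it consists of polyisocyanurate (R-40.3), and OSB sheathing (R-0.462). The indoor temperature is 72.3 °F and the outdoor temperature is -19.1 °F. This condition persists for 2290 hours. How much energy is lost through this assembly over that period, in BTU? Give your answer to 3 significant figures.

13000000 BTU

R_total = 40.3 + 0.462 = 40.76 ft²·°F·h/BTU
Q = 2540 × (72.3 − (-19.1)) / 40.76 = 5695 BTU/h
E = 5695 × 2290 = 13040000 BTU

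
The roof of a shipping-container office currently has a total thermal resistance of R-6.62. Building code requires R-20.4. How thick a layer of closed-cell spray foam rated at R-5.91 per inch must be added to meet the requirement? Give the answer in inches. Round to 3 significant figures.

2.33 in

ΔR = 20.4 − 6.62 = 13.78 ft²·°F·h/BTU
L = ΔR / (R/in) = 13.78/5.91 = 2.332 in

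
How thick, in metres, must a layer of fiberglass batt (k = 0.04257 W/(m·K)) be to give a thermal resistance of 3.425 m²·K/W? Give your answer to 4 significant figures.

L = R·k = 3.425 × 0.04257 = 0.1458 m

0.1458 m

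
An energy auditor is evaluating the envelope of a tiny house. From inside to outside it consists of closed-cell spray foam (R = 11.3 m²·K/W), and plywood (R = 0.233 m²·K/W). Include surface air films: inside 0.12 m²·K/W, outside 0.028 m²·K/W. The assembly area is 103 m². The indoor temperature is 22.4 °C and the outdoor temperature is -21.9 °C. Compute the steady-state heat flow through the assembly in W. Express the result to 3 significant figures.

391 W

R_total = 0.12 + 11.3 + 0.233 + 0.028 = 11.68 m²·K/W
Q = A·ΔT/R = 103 × (22.4 − (-21.9)) / 11.68 = 390.6 W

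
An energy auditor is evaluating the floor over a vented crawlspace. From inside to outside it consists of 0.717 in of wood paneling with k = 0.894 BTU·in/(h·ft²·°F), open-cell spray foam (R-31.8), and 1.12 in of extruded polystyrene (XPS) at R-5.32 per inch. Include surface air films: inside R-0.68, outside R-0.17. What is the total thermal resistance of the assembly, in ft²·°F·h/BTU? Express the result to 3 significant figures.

0.717/0.894 = 0.802
1.12 × 5.32 = 5.958
R_total = 0.68 + 0.802 + 31.8 + 5.958 + 0.17 = 39.41 ft²·°F·h/BTU

39.4 ft²·°F·h/BTU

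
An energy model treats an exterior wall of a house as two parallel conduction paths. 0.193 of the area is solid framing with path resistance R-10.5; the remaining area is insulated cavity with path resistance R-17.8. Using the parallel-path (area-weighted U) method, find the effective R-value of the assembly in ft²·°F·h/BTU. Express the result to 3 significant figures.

U_eff = 0.807/17.8 + 0.193/10.5 = 0.04534 + 0.01838 = 0.06372
R_eff = 1/U_eff = 15.69 ft²·°F·h/BTU

15.7 ft²·°F·h/BTU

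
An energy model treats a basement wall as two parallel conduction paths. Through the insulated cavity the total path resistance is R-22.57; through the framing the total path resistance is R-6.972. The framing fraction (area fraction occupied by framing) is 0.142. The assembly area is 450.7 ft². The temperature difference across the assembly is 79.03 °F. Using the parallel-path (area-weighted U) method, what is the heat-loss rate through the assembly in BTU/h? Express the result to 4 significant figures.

2080 BTU/h

U_eff = 0.858/22.57 + 0.142/6.972 = 0.038015 + 0.020367 = 0.058382
R_eff = 1/U_eff = 17.128 ft²·°F·h/BTU
Q = 450.7 × 79.03 / 17.128 = 2079.5 BTU/h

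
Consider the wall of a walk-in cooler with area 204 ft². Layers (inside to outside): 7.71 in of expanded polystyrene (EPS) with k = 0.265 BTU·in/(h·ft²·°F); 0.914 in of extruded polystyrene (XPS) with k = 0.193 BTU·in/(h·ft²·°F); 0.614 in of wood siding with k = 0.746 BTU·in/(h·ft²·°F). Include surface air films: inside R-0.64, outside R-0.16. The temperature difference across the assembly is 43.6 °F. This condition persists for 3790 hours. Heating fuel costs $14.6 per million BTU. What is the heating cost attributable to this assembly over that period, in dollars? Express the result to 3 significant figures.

13.9 dollars

7.71/0.265 = 29.09
0.914/0.193 = 4.736
0.614/0.746 = 0.8231
R_total = 0.64 + 29.09 + 4.736 + 0.8231 + 0.16 = 35.45 ft²·°F·h/BTU
Q = 204 × 43.6 / 35.45 = 250.9 BTU/h
E = 250.9 × 3790 = 950800 BTU
Cost = 950800/10⁶ × 14.6 = $13.88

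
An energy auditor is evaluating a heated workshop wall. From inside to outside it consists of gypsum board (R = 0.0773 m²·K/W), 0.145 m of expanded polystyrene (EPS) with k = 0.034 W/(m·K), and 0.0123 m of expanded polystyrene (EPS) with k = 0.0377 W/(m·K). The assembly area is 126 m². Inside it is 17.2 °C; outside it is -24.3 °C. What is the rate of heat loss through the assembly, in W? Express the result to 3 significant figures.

1120 W

0.145/0.034 = 4.265
0.0123/0.0377 = 0.3263
R_total = 0.0773 + 4.265 + 0.3263 = 4.668 m²·K/W
Q = A·ΔT/R = 126 × (17.2 − (-24.3)) / 4.668 = 1120 W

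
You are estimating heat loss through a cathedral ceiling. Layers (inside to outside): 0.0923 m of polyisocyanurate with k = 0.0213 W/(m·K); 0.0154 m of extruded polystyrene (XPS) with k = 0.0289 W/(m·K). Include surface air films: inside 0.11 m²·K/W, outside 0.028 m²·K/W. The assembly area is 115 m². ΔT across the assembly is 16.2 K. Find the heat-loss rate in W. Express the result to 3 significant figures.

372 W

0.0923/0.0213 = 4.333
0.0154/0.0289 = 0.5329
R_total = 0.11 + 4.333 + 0.5329 + 0.028 = 5.004 m²·K/W
Q = A·ΔT/R = 115 × 16.2 / 5.004 = 372.3 W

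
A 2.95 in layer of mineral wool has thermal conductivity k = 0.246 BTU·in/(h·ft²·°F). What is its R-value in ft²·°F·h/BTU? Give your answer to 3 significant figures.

12.0 ft²·°F·h/BTU

R = L/k = 2.95/0.246 = 11.99 ft²·°F·h/BTU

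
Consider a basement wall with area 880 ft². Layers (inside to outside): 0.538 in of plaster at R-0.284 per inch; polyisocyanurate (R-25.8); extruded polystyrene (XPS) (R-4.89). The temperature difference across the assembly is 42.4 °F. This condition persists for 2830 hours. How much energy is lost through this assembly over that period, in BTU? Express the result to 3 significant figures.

3420000 BTU

0.538 × 0.284 = 0.1528
R_total = 0.1528 + 25.8 + 4.89 = 30.84 ft²·°F·h/BTU
Q = 880 × 42.4 / 30.84 = 1210 BTU/h
E = 1210 × 2830 = 3424000 BTU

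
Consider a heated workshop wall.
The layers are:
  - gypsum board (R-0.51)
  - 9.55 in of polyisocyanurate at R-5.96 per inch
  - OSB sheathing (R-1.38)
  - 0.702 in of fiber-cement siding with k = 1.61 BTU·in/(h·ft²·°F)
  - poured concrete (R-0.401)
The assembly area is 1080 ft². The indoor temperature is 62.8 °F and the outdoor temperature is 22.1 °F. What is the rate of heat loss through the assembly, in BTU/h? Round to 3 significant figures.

737 BTU/h

9.55 × 5.96 = 56.92
0.702/1.61 = 0.436
R_total = 0.51 + 56.92 + 1.38 + 0.436 + 0.401 = 59.65 ft²·°F·h/BTU
Q = A·ΔT/R = 1080 × (62.8 − 22.1) / 59.65 = 737 BTU/h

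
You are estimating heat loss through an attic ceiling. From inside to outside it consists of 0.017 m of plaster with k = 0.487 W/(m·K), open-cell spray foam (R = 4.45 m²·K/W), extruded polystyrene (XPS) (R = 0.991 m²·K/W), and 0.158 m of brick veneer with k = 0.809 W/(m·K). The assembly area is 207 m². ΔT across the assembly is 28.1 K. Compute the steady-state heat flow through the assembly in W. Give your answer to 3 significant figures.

0.017/0.487 = 0.03491
0.158/0.809 = 0.1953
R_total = 0.03491 + 4.45 + 0.991 + 0.1953 = 5.671 m²·K/W
Q = A·ΔT/R = 207 × 28.1 / 5.671 = 1026 W

1030 W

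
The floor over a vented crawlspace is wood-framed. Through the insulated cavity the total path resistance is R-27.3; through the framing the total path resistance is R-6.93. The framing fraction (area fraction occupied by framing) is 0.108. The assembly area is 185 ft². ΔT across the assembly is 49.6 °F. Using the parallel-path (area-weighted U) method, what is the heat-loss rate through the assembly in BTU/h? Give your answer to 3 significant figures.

443 BTU/h

U_eff = 0.892/27.3 + 0.108/6.93 = 0.03267 + 0.01558 = 0.04826
R_eff = 1/U_eff = 20.72 ft²·°F·h/BTU
Q = 185 × 49.6 / 20.72 = 442.8 BTU/h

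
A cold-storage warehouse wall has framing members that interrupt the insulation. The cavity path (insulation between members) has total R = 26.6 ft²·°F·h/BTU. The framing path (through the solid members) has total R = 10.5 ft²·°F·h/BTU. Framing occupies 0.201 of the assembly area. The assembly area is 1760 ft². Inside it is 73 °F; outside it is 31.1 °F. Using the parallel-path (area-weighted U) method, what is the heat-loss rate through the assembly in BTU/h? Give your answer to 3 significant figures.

U_eff = 0.799/26.6 + 0.201/10.5 = 0.03004 + 0.01914 = 0.04918
R_eff = 1/U_eff = 20.33 ft²·°F·h/BTU
Q = 1760 × (73 − 31.1) / 20.33 = 3627 BTU/h

3630 BTU/h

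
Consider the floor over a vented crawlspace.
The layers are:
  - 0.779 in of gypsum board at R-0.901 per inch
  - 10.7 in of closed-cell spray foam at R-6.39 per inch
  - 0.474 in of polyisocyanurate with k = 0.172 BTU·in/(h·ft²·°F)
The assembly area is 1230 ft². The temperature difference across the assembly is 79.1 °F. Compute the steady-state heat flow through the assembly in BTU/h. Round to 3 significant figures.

1350 BTU/h

0.779 × 0.901 = 0.7019
10.7 × 6.39 = 68.37
0.474/0.172 = 2.756
R_total = 0.7019 + 68.37 + 2.756 = 71.83 ft²·°F·h/BTU
Q = A·ΔT/R = 1230 × 79.1 / 71.83 = 1354 BTU/h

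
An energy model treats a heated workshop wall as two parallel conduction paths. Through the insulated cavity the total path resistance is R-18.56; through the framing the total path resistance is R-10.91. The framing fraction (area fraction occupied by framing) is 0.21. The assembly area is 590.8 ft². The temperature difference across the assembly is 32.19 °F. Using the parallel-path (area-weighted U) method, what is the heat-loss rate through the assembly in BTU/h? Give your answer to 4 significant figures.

1176 BTU/h

U_eff = 0.79/18.56 + 0.21/10.91 = 0.042565 + 0.019248 = 0.061813
R_eff = 1/U_eff = 16.178 ft²·°F·h/BTU
Q = 590.8 × 32.19 / 16.178 = 1175.6 BTU/h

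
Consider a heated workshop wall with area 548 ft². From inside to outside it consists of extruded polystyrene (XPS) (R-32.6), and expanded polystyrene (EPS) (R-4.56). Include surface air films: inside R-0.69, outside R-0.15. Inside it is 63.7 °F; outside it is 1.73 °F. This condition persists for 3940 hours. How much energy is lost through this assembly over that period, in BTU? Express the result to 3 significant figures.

R_total = 0.69 + 32.6 + 4.56 + 0.15 = 38 ft²·°F·h/BTU
Q = 548 × (63.7 − 1.73) / 38 = 893.7 BTU/h
E = 893.7 × 3940 = 3521000 BTU

3520000 BTU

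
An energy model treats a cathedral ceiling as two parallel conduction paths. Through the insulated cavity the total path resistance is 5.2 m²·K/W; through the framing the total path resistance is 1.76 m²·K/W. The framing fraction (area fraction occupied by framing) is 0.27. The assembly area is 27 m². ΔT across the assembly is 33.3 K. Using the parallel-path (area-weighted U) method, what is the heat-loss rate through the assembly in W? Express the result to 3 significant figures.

264 W

U_eff = 0.73/5.2 + 0.27/1.76 = 0.1404 + 0.1534 = 0.2938
R_eff = 1/U_eff = 3.404 m²·K/W
Q = 27 × 33.3 / 3.404 = 264.1 W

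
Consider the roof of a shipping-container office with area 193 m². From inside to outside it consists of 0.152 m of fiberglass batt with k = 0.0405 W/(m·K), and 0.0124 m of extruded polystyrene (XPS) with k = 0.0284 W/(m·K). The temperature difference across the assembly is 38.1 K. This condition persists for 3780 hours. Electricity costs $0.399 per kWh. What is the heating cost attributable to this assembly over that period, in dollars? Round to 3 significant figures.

0.152/0.0405 = 3.753
0.0124/0.0284 = 0.4366
R_total = 3.753 + 0.4366 = 4.19 m²·K/W
Q = 193 × 38.1 / 4.19 = 1755 W
E = 1755 W × 3780 h / 1000 = 6634 kWh
Cost = 6634 × 0.399 = $2647

2650 dollars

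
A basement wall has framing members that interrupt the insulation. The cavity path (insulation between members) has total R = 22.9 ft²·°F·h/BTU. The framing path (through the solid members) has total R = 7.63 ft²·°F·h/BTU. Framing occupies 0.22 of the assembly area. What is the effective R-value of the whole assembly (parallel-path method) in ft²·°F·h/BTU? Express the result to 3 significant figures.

U_eff = 0.78/22.9 + 0.22/7.63 = 0.03406 + 0.02883 = 0.06289
R_eff = 1/U_eff = 15.9 ft²·°F·h/BTU

15.9 ft²·°F·h/BTU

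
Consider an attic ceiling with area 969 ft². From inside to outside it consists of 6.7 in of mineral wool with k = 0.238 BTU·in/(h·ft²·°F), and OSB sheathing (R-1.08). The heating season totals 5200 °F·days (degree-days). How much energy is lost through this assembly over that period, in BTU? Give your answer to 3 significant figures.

4140000 BTU

6.7/0.238 = 28.15
R_total = 28.15 + 1.08 = 29.23 ft²·°F·h/BTU
E = A × HDD × 24 / R = 969 × 5200 × 24 / 29.23 = 4137000 BTU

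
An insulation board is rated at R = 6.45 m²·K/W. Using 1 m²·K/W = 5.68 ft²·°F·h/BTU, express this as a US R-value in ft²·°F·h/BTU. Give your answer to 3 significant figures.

R_US = 6.45 × 5.68 = 36.64

36.6 ft²·°F·h/BTU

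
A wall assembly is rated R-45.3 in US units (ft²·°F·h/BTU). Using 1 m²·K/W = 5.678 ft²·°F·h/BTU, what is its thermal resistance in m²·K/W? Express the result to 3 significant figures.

R_SI = 45.3/5.678 = 7.978

7.98 m²·K/W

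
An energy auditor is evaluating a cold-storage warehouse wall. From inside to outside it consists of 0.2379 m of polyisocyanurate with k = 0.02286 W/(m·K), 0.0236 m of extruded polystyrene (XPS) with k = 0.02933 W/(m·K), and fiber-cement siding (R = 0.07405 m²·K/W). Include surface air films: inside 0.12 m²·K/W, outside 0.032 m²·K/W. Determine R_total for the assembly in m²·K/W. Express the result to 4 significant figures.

0.2379/0.02286 = 10.407
0.0236/0.02933 = 0.80464
R_total = 0.12 + 10.407 + 0.80464 + 0.07405 + 0.032 = 11.438 m²·K/W

11.44 m²·K/W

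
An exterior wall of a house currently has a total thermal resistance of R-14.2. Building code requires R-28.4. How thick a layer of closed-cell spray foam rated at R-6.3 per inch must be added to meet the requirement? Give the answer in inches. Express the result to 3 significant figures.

2.25 in

ΔR = 28.4 − 14.2 = 14.2 ft²·°F·h/BTU
L = ΔR / (R/in) = 14.2/6.3 = 2.254 in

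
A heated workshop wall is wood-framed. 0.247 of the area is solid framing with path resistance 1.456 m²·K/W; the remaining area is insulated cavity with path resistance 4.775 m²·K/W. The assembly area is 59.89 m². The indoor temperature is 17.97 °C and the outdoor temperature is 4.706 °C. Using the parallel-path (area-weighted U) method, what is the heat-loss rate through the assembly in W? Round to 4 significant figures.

U_eff = 0.753/4.775 + 0.247/1.456 = 0.1577 + 0.16964 = 0.32734
R_eff = 1/U_eff = 3.0549 m²·K/W
Q = 59.89 × (17.97 − 4.706) / 3.0549 = 260.03 W

260.0 W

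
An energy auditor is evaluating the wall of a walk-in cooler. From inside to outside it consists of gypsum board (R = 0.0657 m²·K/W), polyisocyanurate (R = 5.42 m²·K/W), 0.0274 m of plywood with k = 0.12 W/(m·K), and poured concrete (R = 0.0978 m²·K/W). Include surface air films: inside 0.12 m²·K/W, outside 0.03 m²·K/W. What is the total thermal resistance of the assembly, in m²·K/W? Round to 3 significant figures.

5.96 m²·K/W

0.0274/0.12 = 0.2283
R_total = 0.12 + 0.0657 + 5.42 + 0.2283 + 0.0978 + 0.03 = 5.962 m²·K/W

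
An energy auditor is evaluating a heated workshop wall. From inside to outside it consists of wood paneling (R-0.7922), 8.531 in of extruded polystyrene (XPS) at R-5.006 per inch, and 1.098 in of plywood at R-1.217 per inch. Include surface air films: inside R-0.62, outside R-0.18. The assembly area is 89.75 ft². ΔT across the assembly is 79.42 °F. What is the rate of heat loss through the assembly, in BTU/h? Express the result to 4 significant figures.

156.2 BTU/h

8.531 × 5.006 = 42.706
1.098 × 1.217 = 1.3363
R_total = 0.62 + 0.7922 + 42.706 + 1.3363 + 0.18 = 45.635 ft²·°F·h/BTU
Q = A·ΔT/R = 89.75 × 79.42 / 45.635 = 156.2 BTU/h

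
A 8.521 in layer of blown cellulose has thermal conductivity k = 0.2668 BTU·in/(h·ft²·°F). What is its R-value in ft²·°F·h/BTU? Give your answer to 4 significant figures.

31.94 ft²·°F·h/BTU

R = L/k = 8.521/0.2668 = 31.938 ft²·°F·h/BTU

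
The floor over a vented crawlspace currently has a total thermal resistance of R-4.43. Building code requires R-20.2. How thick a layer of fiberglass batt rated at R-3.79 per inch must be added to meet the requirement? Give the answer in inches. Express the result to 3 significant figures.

ΔR = 20.2 − 4.43 = 15.77 ft²·°F·h/BTU
L = ΔR / (R/in) = 15.77/3.79 = 4.161 in

4.16 in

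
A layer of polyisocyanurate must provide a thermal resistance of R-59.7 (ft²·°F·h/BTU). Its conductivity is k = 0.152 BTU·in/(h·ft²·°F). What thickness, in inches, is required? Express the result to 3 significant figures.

L = R × k = 59.7 × 0.152 = 9.074 in

9.07 in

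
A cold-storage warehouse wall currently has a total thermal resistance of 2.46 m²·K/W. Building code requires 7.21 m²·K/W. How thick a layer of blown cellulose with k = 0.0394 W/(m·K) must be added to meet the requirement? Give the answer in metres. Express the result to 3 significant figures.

ΔR = 7.21 − 2.46 = 4.75 m²·K/W
L = ΔR × k = 4.75 × 0.0394 = 0.1871 m

0.187 m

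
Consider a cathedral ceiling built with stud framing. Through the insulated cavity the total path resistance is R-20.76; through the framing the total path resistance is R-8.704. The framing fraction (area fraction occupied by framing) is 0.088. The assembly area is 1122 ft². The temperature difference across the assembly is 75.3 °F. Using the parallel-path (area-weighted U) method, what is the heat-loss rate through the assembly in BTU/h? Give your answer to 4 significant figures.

4566 BTU/h

U_eff = 0.912/20.76 + 0.088/8.704 = 0.043931 + 0.01011 = 0.054041
R_eff = 1/U_eff = 18.504 ft²·°F·h/BTU
Q = 1122 × 75.3 / 18.504 = 4565.7 BTU/h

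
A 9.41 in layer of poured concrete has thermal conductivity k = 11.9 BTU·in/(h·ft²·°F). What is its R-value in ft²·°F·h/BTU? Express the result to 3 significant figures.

R = L/k = 9.41/11.9 = 0.7908 ft²·°F·h/BTU

0.791 ft²·°F·h/BTU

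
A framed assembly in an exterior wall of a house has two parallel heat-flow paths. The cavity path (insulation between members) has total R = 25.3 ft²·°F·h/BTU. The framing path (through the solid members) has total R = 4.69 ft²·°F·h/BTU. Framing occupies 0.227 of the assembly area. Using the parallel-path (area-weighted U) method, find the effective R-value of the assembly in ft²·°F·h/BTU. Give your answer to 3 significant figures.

U_eff = 0.773/25.3 + 0.227/4.69 = 0.03055 + 0.0484 = 0.07895
R_eff = 1/U_eff = 12.67 ft²·°F·h/BTU

12.7 ft²·°F·h/BTU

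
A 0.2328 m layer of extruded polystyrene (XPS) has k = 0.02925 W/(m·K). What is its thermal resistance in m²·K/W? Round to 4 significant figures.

R = L/k = 0.2328/0.02925 = 7.959 m²·K/W

7.959 m²·K/W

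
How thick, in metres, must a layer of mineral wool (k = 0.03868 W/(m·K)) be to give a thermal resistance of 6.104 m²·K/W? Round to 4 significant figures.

L = R·k = 6.104 × 0.03868 = 0.2361 m

0.2361 m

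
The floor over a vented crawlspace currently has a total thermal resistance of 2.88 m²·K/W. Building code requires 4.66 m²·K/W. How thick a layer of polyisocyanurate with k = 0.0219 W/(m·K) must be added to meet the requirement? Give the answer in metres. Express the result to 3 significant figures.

ΔR = 4.66 − 2.88 = 1.78 m²·K/W
L = ΔR × k = 1.78 × 0.0219 = 0.03898 m

0.0390 m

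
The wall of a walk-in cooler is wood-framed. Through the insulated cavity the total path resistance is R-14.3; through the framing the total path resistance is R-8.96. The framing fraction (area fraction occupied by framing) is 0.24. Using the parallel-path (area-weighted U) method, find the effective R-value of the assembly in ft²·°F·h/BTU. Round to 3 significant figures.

12.5 ft²·°F·h/BTU

U_eff = 0.76/14.3 + 0.24/8.96 = 0.05315 + 0.02679 = 0.07993
R_eff = 1/U_eff = 12.51 ft²·°F·h/BTU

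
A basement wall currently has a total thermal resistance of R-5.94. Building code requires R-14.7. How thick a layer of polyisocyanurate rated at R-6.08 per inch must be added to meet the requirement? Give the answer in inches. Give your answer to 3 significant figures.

ΔR = 14.7 − 5.94 = 8.76 ft²·°F·h/BTU
L = ΔR / (R/in) = 8.76/6.08 = 1.441 in

1.44 in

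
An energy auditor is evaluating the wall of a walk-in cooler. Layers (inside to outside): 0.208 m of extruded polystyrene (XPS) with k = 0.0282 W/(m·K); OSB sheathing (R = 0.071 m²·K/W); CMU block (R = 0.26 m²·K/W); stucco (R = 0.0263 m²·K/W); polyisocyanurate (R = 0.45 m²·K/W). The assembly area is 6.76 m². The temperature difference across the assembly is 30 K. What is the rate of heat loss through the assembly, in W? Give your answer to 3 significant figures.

24.8 W

0.208/0.0282 = 7.376
R_total = 7.376 + 0.071 + 0.26 + 0.0263 + 0.45 = 8.183 m²·K/W
Q = A·ΔT/R = 6.76 × 30 / 8.183 = 24.78 W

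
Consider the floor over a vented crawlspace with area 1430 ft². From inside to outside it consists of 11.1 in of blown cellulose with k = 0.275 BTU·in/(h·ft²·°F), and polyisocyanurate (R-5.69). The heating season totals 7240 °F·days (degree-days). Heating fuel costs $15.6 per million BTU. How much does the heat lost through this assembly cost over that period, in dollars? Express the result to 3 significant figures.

11.1/0.275 = 40.36
R_total = 40.36 + 5.69 = 46.05 ft²·°F·h/BTU
E = A × HDD × 24 / R = 1430 × 7240 × 24 / 46.05 = 5395000 BTU
Cost = 5395000/10⁶ × 15.6 = $84.17

84.2 dollars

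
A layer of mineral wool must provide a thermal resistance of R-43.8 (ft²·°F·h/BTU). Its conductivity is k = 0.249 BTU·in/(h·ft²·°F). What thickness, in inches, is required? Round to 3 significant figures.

10.9 in

L = R × k = 43.8 × 0.249 = 10.91 in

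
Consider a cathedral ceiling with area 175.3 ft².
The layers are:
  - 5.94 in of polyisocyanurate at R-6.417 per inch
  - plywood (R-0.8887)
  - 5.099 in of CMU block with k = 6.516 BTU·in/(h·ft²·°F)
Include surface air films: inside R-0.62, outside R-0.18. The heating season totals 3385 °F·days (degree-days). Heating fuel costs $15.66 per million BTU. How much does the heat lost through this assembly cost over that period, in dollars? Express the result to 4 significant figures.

5.495 dollars

5.94 × 6.417 = 38.117
5.099/6.516 = 0.78254
R_total = 0.62 + 38.117 + 0.8887 + 0.78254 + 0.18 = 40.588 ft²·°F·h/BTU
E = A × HDD × 24 / R = 175.3 × 3385 × 24 / 40.588 = 350870 BTU
Cost = 350870/10⁶ × 15.66 = $5.4947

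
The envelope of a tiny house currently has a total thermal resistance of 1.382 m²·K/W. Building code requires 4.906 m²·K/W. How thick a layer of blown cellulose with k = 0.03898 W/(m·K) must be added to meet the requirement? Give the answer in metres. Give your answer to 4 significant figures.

0.1374 m

ΔR = 4.906 − 1.382 = 3.524 m²·K/W
L = ΔR × k = 3.524 × 0.03898 = 0.13737 m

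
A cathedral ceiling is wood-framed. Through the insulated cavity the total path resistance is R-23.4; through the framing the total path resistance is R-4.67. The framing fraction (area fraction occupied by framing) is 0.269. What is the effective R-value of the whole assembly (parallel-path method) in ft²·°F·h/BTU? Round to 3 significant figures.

U_eff = 0.731/23.4 + 0.269/4.67 = 0.03124 + 0.0576 = 0.08884
R_eff = 1/U_eff = 11.26 ft²·°F·h/BTU

11.3 ft²·°F·h/BTU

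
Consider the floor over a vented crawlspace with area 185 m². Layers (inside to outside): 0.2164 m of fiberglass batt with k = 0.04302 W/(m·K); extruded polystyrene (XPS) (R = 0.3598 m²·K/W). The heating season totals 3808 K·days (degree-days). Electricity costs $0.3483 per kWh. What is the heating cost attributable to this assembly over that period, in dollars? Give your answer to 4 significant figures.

0.2164/0.04302 = 5.0302
R_total = 5.0302 + 0.3598 = 5.39 m²·K/W
E = A × HDD × 24 / R / 1000 = 185 × 3808 × 24 / 5.39 / 1000 = 3136.8 kWh
Cost = 3136.8 × 0.3483 = $1092.6

1093 dollars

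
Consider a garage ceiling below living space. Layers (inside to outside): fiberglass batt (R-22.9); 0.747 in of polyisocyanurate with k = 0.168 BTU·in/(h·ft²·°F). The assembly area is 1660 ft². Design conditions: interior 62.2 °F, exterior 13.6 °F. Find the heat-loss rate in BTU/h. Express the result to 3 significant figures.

0.747/0.168 = 4.446
R_total = 22.9 + 4.446 = 27.35 ft²·°F·h/BTU
Q = A·ΔT/R = 1660 × (62.2 − 13.6) / 27.35 = 2950 BTU/h

2950 BTU/h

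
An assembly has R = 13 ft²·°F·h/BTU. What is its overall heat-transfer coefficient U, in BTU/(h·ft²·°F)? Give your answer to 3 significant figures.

0.0769 BTU/(h·ft²·°F)

U = 1/R = 1/13 = 0.07692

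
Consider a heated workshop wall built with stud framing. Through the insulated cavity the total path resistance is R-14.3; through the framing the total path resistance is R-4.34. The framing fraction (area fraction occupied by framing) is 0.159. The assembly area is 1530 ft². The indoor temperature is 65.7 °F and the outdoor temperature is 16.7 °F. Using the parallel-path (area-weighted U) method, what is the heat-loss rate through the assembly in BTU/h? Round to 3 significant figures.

7160 BTU/h

U_eff = 0.841/14.3 + 0.159/4.34 = 0.05881 + 0.03664 = 0.09545
R_eff = 1/U_eff = 10.48 ft²·°F·h/BTU
Q = 1530 × (65.7 − 16.7) / 10.48 = 7156 BTU/h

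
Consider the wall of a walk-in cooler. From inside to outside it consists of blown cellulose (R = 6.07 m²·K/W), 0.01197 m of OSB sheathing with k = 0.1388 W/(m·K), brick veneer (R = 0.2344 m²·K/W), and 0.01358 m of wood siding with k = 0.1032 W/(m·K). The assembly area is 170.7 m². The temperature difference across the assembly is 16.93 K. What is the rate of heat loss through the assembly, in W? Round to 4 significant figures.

0.01197/0.1388 = 0.086239
0.01358/0.1032 = 0.13159
R_total = 6.07 + 0.086239 + 0.2344 + 0.13159 = 6.5222 m²·K/W
Q = A·ΔT/R = 170.7 × 16.93 / 6.5222 = 443.09 W

443.1 W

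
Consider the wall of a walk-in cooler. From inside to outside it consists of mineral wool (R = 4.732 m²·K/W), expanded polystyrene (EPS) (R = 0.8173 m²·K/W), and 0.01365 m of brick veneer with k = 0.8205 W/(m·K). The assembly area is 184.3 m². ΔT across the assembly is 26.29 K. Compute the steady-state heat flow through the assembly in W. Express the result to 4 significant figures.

0.01365/0.8205 = 0.016636
R_total = 4.732 + 0.8173 + 0.016636 = 5.5659 m²·K/W
Q = A·ΔT/R = 184.3 × 26.29 / 5.5659 = 870.52 W

870.5 W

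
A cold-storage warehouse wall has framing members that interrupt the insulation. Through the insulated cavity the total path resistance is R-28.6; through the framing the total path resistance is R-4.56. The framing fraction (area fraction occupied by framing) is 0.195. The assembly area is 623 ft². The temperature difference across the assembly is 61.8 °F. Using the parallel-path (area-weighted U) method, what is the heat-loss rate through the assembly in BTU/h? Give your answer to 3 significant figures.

U_eff = 0.805/28.6 + 0.195/4.56 = 0.02815 + 0.04276 = 0.07091
R_eff = 1/U_eff = 14.1 ft²·°F·h/BTU
Q = 623 × 61.8 / 14.1 = 2730 BTU/h

2730 BTU/h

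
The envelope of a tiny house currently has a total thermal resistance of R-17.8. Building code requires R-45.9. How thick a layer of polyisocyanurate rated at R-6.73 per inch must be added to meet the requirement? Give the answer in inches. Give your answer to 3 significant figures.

ΔR = 45.9 − 17.8 = 28.1 ft²·°F·h/BTU
L = ΔR / (R/in) = 28.1/6.73 = 4.175 in

4.18 in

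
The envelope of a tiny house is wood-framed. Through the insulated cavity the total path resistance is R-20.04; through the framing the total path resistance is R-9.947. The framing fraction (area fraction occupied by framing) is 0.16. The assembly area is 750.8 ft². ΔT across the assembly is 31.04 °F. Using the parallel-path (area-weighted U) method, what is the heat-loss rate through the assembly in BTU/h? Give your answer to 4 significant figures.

U_eff = 0.84/20.04 + 0.16/9.947 = 0.041916 + 0.016085 = 0.058001
R_eff = 1/U_eff = 17.241 ft²·°F·h/BTU
Q = 750.8 × 31.04 / 17.241 = 1351.7 BTU/h

1352 BTU/h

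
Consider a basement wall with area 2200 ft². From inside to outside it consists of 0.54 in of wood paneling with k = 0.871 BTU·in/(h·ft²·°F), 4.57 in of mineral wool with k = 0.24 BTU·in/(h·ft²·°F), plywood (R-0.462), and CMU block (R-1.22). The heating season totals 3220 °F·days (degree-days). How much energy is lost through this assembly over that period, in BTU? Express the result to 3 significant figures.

7970000 BTU

0.54/0.871 = 0.62
4.57/0.24 = 19.04
R_total = 0.62 + 19.04 + 0.462 + 1.22 = 21.34 ft²·°F·h/BTU
E = A × HDD × 24 / R = 2200 × 3220 × 24 / 21.34 = 7966000 BTU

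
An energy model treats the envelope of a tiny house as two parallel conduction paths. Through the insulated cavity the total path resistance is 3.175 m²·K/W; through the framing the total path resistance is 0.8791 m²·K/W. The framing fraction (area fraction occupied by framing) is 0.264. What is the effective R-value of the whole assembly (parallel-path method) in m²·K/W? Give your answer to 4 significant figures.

U_eff = 0.736/3.175 + 0.264/0.8791 = 0.23181 + 0.30031 = 0.53212
R_eff = 1/U_eff = 1.8793 m²·K/W

1.879 m²·K/W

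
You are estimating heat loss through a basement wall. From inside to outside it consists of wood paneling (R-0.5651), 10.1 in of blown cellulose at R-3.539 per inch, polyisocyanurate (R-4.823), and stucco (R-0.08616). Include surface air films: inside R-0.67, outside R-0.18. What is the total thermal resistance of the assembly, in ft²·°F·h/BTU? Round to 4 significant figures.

10.1 × 3.539 = 35.744
R_total = 0.67 + 0.5651 + 35.744 + 4.823 + 0.08616 + 0.18 = 42.068 ft²·°F·h/BTU

42.07 ft²·°F·h/BTU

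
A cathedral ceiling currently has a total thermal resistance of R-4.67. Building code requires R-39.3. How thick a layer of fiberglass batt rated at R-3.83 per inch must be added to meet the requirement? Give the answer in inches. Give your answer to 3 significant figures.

ΔR = 39.3 − 4.67 = 34.63 ft²·°F·h/BTU
L = ΔR / (R/in) = 34.63/3.83 = 9.042 in

9.04 in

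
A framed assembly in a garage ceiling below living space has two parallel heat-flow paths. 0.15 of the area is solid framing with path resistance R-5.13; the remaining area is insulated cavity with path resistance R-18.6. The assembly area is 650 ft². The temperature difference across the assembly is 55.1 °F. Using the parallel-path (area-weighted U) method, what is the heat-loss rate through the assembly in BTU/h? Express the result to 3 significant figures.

2680 BTU/h

U_eff = 0.85/18.6 + 0.15/5.13 = 0.0457 + 0.02924 = 0.07494
R_eff = 1/U_eff = 13.34 ft²·°F·h/BTU
Q = 650 × 55.1 / 13.34 = 2684 BTU/h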